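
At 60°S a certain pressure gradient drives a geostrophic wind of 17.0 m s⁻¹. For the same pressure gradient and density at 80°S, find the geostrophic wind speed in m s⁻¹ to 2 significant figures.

With the same pressure gradient and density, V_g ∝ 1/f ∝ 1/sin φ.
V₂ = V₁ · sin φ₁ / sin φ₂ = 17.0 × sin 60° / sin 80°
V₂ = 17.0 × 0.8660/0.9848 = 15 m s⁻¹

15 m s⁻¹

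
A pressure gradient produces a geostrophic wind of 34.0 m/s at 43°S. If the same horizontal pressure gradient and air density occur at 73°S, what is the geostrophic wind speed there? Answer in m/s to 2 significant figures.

With the same pressure gradient and density, V_g ∝ 1/f ∝ 1/sin φ.
V₂ = V₁ · sin φ₁ / sin φ₂ = 34.0 × sin 43° / sin 73°
V₂ = 34.0 × 0.6820/0.9563 = 24 m/s

24 m/s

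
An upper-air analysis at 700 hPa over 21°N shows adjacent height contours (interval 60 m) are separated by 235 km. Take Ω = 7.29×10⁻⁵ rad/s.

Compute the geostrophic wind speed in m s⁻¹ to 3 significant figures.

47.9 m s⁻¹

Coriolis parameter at 21°N:
f = 2Ω sin φ = 2 × 7.29×10⁻⁵ × sin 21° = 5.23×10⁻⁵ s⁻¹
Height gradient: |∂Z/∂n| = 60 m / 235000 m = 2.55×10⁻⁴
On a pressure surface, geostrophic balance gives V_g = (g/f)|∂Z/∂n|:
V_g = 9.81 × 2.55×10⁻⁴ / 5.23×10⁻⁵ = 47.9 m/s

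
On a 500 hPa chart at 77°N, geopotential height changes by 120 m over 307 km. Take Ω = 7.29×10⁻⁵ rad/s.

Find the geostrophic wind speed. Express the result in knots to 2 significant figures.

52 knots

Coriolis parameter at 77°N:
f = 2Ω sin φ = 2 × 7.29×10⁻⁵ × sin 77° = 1.42×10⁻⁴ s⁻¹
Height gradient: |∂Z/∂n| = 120 m / 307000 m = 3.91×10⁻⁴
On a pressure surface, geostrophic balance gives V_g = (g/f)|∂Z/∂n|:
V_g = 9.81 × 3.91×10⁻⁴ / 1.42×10⁻⁴ = 27.0 m/s
Converting: 27.0 m/s × 1.944 = 52 knots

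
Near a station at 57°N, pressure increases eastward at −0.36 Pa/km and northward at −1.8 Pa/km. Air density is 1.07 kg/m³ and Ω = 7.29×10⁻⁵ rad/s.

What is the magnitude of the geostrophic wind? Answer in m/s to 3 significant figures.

Coriolis parameter at 57°N:
f = 2Ω sin φ = 2 × 7.29×10⁻⁵ × sin 57° = 1.22×10⁻⁴ s⁻¹
Component geostrophic relations (x east, y north):
u_g = −(1/(fρ)) ∂P/∂y,  v_g = (1/(fρ)) ∂P/∂x
u_g = −(−1.8×10⁻³)/(1.22×10⁻⁴ × 1.07) = 13.8 m/s;  v_g = (−0.36×10⁻³)/(1.22×10⁻⁴ × 1.07) = −2.75 m/s
|V_g| = √(u_g² + v_g²) = 14.0 m/s

14.0 m/s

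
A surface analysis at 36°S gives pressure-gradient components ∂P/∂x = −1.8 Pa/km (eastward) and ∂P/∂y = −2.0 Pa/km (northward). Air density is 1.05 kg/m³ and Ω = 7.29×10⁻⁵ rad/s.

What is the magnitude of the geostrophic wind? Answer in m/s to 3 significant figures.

Coriolis parameter at 36°S:
f = 2Ω sin φ = 2 × 7.29×10⁻⁵ × sin 36° = 8.57×10⁻⁵ s⁻¹
In the Southern Hemisphere f is negative: f = −8.57×10⁻⁵ s⁻¹.
Component geostrophic relations (x east, y north):
u_g = −(1/(fρ)) ∂P/∂y,  v_g = (1/(fρ)) ∂P/∂x
u_g = −(−2.0×10⁻³)/(−8.57×10⁻⁵ × 1.05) = −22.2 m/s;  v_g = (−1.8×10⁻³)/(−8.57×10⁻⁵ × 1.05) = 20.0 m/s
|V_g| = √(u_g² + v_g²) = 29.9 m/s

29.9 m/s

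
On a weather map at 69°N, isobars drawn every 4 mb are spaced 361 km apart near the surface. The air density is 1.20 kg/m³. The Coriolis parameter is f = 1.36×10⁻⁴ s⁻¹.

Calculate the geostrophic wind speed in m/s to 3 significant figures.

6.79 m/s

Pressure gradient: |∂P/∂n| = 400 Pa / 361000 m = 1.11×10⁻³ Pa/m
Geostrophic balance (pressure-gradient force = Coriolis force):
V_g = (1/(fρ)) |∂P/∂n| = 1.11×10⁻³ / (1.36×10⁻⁴ × 1.20) = 6.79 m/s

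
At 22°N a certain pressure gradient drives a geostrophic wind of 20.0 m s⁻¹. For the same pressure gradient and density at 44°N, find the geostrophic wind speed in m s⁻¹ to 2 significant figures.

11 m s⁻¹

With the same pressure gradient and density, V_g ∝ 1/f ∝ 1/sin φ.
V₂ = V₁ · sin φ₁ / sin φ₂ = 20.0 × sin 22° / sin 44°
V₂ = 20.0 × 0.3746/0.6947 = 11 m s⁻¹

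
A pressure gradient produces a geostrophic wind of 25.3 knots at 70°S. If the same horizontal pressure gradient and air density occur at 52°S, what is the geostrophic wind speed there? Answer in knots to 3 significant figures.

30.2 knots

With the same pressure gradient and density, V_g ∝ 1/f ∝ 1/sin φ.
V₂ = V₁ · sin φ₁ / sin φ₂ = 25.3 × sin 70° / sin 52°
V₂ = 25.3 × 0.9397/0.7880 = 30.2 knots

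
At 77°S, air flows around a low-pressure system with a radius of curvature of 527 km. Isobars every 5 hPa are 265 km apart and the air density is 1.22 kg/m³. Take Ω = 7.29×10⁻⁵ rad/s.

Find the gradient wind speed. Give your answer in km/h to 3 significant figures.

34.7 km/h

Coriolis parameter at 77°S:
f = 2Ω sin φ = 2 × 7.29×10⁻⁵ × sin 77° = 1.42×10⁻⁴ s⁻¹
Pressure gradient: |∂P/∂n| = 500 Pa / 265000 m = 1.89×10⁻³ Pa/m
Geostrophic speed: V_g = |∂P/∂n|/(fρ) = 1.89×10⁻³/(1.42×10⁻⁴ × 1.22) = 10.9 m/s
Around a low, centrifugal force acts outward with Coriolis, so pressure-gradient force balances both:
(1/ρ)|∂P/∂n| = fV + V²/R  →  V² + fR·V − fR·V_g = 0
With fR = 1.42×10⁻⁴ × 527×10³ m = 74.9 m/s:
V = [−fR + √((fR)² + 4 fR V_g)]/2 = [−74.9 + √(74.9² + 4×74.9×10.9)]/2 = 9.64 m/s
Subgeostrophic (V < V_g = 10.9 m/s), as expected around a low.
Converting: 9.64 m/s × 3.6 = 34.7 km/h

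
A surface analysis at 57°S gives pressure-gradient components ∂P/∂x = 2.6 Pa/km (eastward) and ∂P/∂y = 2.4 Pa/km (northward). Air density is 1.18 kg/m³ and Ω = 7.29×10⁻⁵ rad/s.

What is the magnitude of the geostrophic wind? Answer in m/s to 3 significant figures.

24.5 m/s

Coriolis parameter at 57°S:
f = 2Ω sin φ = 2 × 7.29×10⁻⁵ × sin 57° = 1.22×10⁻⁴ s⁻¹
In the Southern Hemisphere f is negative: f = −1.22×10⁻⁴ s⁻¹.
Component geostrophic relations (x east, y north):
u_g = −(1/(fρ)) ∂P/∂y,  v_g = (1/(fρ)) ∂P/∂x
u_g = −(2.4×10⁻³)/(−1.22×10⁻⁴ × 1.18) = 16.6 m/s;  v_g = (2.6×10⁻³)/(−1.22×10⁻⁴ × 1.18) = −18.0 m/s
|V_g| = √(u_g² + v_g²) = 24.5 m/s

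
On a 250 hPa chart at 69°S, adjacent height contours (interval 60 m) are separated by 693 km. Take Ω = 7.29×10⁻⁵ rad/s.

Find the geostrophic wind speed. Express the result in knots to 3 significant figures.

Coriolis parameter at 69°S:
f = 2Ω sin φ = 2 × 7.29×10⁻⁵ × sin 69° = 1.36×10⁻⁴ s⁻¹
Height gradient: |∂Z/∂n| = 60 m / 693000 m = 8.66×10⁻⁵
On a pressure surface, geostrophic balance gives V_g = (g/f)|∂Z/∂n|:
V_g = 9.81 × 8.66×10⁻⁵ / 1.36×10⁻⁴ = 6.24 m/s
Converting: 6.24 m/s × 1.944 = 12.1 knots

12.1 knots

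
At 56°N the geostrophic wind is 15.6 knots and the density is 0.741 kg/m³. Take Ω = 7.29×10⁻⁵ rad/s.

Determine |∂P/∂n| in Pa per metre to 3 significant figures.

Coriolis parameter at 56°N:
f = 2Ω sin φ = 2 × 7.29×10⁻⁵ × sin 56° = 1.21×10⁻⁴ s⁻¹
Wind speed in SI: 15.6 knots = 8.03 m/s
Geostrophic balance rearranged: |∂P/∂n| = f ρ V_g
|∂P/∂n| = 1.21×10⁻⁴ × 0.741 × 8.03 = 7.19×10⁻⁴ Pa/m

7.19×10⁻⁴ Pa/m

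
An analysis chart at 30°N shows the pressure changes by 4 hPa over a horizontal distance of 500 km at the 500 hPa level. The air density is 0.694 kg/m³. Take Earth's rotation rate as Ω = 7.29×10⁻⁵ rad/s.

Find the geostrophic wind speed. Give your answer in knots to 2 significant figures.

31 knots

Coriolis parameter at 30°N:
f = 2Ω sin φ = 2 × 7.29×10⁻⁵ × sin 30° = 7.29×10⁻⁵ s⁻¹
Pressure gradient: |∂P/∂n| = 400 Pa / 500000 m = 8.00×10⁻⁴ Pa/m
Geostrophic balance (pressure-gradient force = Coriolis force):
V_g = (1/(fρ)) |∂P/∂n| = 8.00×10⁻⁴ / (7.29×10⁻⁵ × 0.694) = 15.8 m/s
Converting: 15.8 m/s × 1.944 = 31 knots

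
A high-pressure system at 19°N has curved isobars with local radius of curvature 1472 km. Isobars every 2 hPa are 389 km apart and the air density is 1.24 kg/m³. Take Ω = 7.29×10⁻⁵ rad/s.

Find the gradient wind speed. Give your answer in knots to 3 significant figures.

19.9 knots

Coriolis parameter at 19°N:
f = 2Ω sin φ = 2 × 7.29×10⁻⁵ × sin 19° = 4.75×10⁻⁵ s⁻¹
Pressure gradient: |∂P/∂n| = 200 Pa / 389000 m = 5.14×10⁻⁴ Pa/m
Geostrophic speed: V_g = |∂P/∂n|/(fρ) = 5.14×10⁻⁴/(4.75×10⁻⁵ × 1.24) = 8.73 m/s
Around a high, pressure-gradient force acts outward with centrifugal, so Coriolis balances both:
fV = (1/ρ)|∂P/∂n| + V²/R  →  V² − fR·V + fR·V_g = 0
With fR = 4.75×10⁻⁵ × 1472×10³ m = 69.9 m/s:
V = [fR − √((fR)² − 4 fR V_g)]/2 = [69.9 − √(69.9² − 4×69.9×8.73)]/2 = 10.2 m/s
Supergeostrophic (V > V_g = 8.73 m/s), as expected around a high.
Converting: 10.2 m/s × 1.944 = 19.9 knots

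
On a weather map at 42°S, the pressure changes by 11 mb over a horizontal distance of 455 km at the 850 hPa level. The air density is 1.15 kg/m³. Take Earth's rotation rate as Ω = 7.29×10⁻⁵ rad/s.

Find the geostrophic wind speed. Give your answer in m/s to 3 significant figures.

21.5 m/s

Coriolis parameter at 42°S:
f = 2Ω sin φ = 2 × 7.29×10⁻⁵ × sin 42° = 9.76×10⁻⁵ s⁻¹
Pressure gradient: |∂P/∂n| = 1100 Pa / 455000 m = 2.42×10⁻³ Pa/m
Geostrophic balance (pressure-gradient force = Coriolis force):
V_g = (1/(fρ)) |∂P/∂n| = 2.42×10⁻³ / (9.76×10⁻⁵ × 1.15) = 21.5 m/s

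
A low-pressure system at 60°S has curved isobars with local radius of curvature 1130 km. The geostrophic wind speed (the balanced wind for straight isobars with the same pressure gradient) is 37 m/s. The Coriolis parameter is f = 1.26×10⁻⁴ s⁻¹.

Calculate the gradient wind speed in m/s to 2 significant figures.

30 m/s

Around a low, centrifugal force acts outward with Coriolis, so pressure-gradient force balances both:
(1/ρ)|∂P/∂n| = fV + V²/R  →  V² + fR·V − fR·V_g = 0
With fR = 1.26×10⁻⁴ × 1130×10³ m = 142 m/s:
V = [−fR + √((fR)² + 4 fR V_g)]/2 = [−142 + √(142² + 4×142×37)]/2 = 30.5 m/s
Subgeostrophic (V < V_g = 37 m/s), as expected around a low.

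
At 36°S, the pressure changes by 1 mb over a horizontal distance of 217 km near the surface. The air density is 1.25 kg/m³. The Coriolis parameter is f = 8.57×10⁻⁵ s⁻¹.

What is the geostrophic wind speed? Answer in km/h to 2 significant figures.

Pressure gradient: |∂P/∂n| = 100 Pa / 217000 m = 4.61×10⁻⁴ Pa/m
Geostrophic balance (pressure-gradient force = Coriolis force):
V_g = (1/(fρ)) |∂P/∂n| = 4.61×10⁻⁴ / (8.57×10⁻⁵ × 1.25) = 4.30 m/s
Converting: 4.30 m/s × 3.6 = 15 km/h

15 km/h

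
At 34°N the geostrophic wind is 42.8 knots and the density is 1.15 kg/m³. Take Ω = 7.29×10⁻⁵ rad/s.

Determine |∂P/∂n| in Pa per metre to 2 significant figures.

Coriolis parameter at 34°N:
f = 2Ω sin φ = 2 × 7.29×10⁻⁵ × sin 34° = 8.15×10⁻⁵ s⁻¹
Wind speed in SI: 42.8 knots = 22.0 m/s
Geostrophic balance rearranged: |∂P/∂n| = f ρ V_g
|∂P/∂n| = 8.15×10⁻⁵ × 1.15 × 22.0 = 2.06×10⁻³ Pa/m

2.1×10⁻³ Pa/m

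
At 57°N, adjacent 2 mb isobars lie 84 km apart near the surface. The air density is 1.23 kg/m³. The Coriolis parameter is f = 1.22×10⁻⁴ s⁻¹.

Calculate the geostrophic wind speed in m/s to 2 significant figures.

Pressure gradient: |∂P/∂n| = 200 Pa / 84000 m = 2.38×10⁻³ Pa/m
Geostrophic balance (pressure-gradient force = Coriolis force):
V_g = (1/(fρ)) |∂P/∂n| = 2.38×10⁻³ / (1.22×10⁻⁴ × 1.23) = 15.9 m/s

16 m/s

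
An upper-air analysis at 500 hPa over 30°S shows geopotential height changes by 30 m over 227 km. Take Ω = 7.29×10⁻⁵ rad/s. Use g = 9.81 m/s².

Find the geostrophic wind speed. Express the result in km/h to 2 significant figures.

Coriolis parameter at 30°S:
f = 2Ω sin φ = 2 × 7.29×10⁻⁵ × sin 30° = 7.29×10⁻⁵ s⁻¹
Height gradient: |∂Z/∂n| = 30 m / 227000 m = 1.32×10⁻⁴
On a pressure surface, geostrophic balance gives V_g = (g/f)|∂Z/∂n|:
V_g = 9.81 × 1.32×10⁻⁴ / 7.29×10⁻⁵ = 17.8 m/s
Converting: 17.8 m/s × 3.6 = 64 km/h

64 km/h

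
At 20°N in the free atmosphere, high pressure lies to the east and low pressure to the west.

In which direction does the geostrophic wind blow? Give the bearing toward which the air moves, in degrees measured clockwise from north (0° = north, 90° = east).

The pressure-gradient force points toward the west (bearing 270°).
Geostrophic balance: in the Northern Hemisphere the Coriolis force deflects motion to the right, so the geostrophic wind blows 90° to the right of the pressure-gradient force (low pressure on the left).
Rotating 270° by 90° clockwise gives 000° — the wind blows toward the north.

000°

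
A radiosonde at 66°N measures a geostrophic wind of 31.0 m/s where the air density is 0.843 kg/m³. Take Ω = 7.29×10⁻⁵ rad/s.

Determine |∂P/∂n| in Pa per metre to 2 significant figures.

3.5×10⁻³ Pa/m

Coriolis parameter at 66°N:
f = 2Ω sin φ = 2 × 7.29×10⁻⁵ × sin 66° = 1.33×10⁻⁴ s⁻¹
Geostrophic balance rearranged: |∂P/∂n| = f ρ V_g
|∂P/∂n| = 1.33×10⁻⁴ × 0.843 × 31.0 = 3.48×10⁻³ Pa/m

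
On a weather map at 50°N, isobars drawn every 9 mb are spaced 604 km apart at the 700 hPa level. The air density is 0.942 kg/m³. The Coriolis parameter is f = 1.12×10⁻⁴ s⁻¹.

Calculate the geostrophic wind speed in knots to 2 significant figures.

27 knots

Pressure gradient: |∂P/∂n| = 900 Pa / 604000 m = 1.49×10⁻³ Pa/m
Geostrophic balance (pressure-gradient force = Coriolis force):
V_g = (1/(fρ)) |∂P/∂n| = 1.49×10⁻³ / (1.12×10⁻⁴ × 0.942) = 14.1 m/s
Converting: 14.1 m/s × 1.944 = 27 knots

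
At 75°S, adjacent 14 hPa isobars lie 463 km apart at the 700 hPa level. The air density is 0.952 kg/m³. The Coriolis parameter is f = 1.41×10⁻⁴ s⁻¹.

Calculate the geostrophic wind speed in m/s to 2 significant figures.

23 m/s

Pressure gradient: |∂P/∂n| = 1400 Pa / 463000 m = 3.02×10⁻³ Pa/m
Geostrophic balance (pressure-gradient force = Coriolis force):
V_g = (1/(fρ)) |∂P/∂n| = 3.02×10⁻³ / (1.41×10⁻⁴ × 0.952) = 22.5 m/s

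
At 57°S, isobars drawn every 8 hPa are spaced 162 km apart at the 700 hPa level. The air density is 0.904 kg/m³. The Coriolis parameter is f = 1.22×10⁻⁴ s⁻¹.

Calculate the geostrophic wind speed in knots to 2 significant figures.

87 knots

Pressure gradient: |∂P/∂n| = 800 Pa / 162000 m = 4.94×10⁻³ Pa/m
Geostrophic balance (pressure-gradient force = Coriolis force):
V_g = (1/(fρ)) |∂P/∂n| = 4.94×10⁻³ / (1.22×10⁻⁴ × 0.904) = 44.8 m/s
Converting: 44.8 m/s × 1.944 = 87 knots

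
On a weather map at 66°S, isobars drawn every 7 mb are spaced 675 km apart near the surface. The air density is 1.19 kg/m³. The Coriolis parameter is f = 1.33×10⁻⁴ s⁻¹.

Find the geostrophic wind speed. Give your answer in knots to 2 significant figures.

Pressure gradient: |∂P/∂n| = 700 Pa / 675000 m = 1.04×10⁻³ Pa/m
Geostrophic balance (pressure-gradient force = Coriolis force):
V_g = (1/(fρ)) |∂P/∂n| = 1.04×10⁻³ / (1.33×10⁻⁴ × 1.19) = 6.55 m/s
Converting: 6.55 m/s × 1.944 = 13 knots

13 knots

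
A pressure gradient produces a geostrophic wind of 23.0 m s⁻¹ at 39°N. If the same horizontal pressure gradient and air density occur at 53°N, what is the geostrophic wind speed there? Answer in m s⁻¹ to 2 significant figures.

With the same pressure gradient and density, V_g ∝ 1/f ∝ 1/sin φ.
V₂ = V₁ · sin φ₁ / sin φ₂ = 23.0 × sin 39° / sin 53°
V₂ = 23.0 × 0.6293/0.7986 = 18 m s⁻¹

18 m s⁻¹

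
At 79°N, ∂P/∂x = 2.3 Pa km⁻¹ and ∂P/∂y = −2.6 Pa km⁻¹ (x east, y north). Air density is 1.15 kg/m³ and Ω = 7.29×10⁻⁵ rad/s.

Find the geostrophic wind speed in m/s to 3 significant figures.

21.1 m/s

Coriolis parameter at 79°N:
f = 2Ω sin φ = 2 × 7.29×10⁻⁵ × sin 79° = 1.43×10⁻⁴ s⁻¹
Component geostrophic relations (x east, y north):
u_g = −(1/(fρ)) ∂P/∂y,  v_g = (1/(fρ)) ∂P/∂x
u_g = −(−2.6×10⁻³)/(1.43×10⁻⁴ × 1.15) = 15.8 m/s;  v_g = (2.3×10⁻³)/(1.43×10⁻⁴ × 1.15) = 14.0 m/s
|V_g| = √(u_g² + v_g²) = 21.1 m/s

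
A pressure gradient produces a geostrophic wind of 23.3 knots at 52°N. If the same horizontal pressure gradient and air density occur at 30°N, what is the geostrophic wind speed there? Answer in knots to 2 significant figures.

With the same pressure gradient and density, V_g ∝ 1/f ∝ 1/sin φ.
V₂ = V₁ · sin φ₁ / sin φ₂ = 23.3 × sin 52° / sin 30°
V₂ = 23.3 × 0.7880/0.5000 = 37 knots

37 knots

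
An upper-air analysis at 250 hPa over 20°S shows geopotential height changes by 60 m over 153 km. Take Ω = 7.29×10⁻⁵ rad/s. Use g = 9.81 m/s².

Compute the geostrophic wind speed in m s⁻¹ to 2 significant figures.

77 m s⁻¹

Coriolis parameter at 20°S:
f = 2Ω sin φ = 2 × 7.29×10⁻⁵ × sin 20° = 4.99×10⁻⁵ s⁻¹
Height gradient: |∂Z/∂n| = 60 m / 153000 m = 3.92×10⁻⁴
On a pressure surface, geostrophic balance gives V_g = (g/f)|∂Z/∂n|:
V_g = 9.81 × 3.92×10⁻⁴ / 4.99×10⁻⁵ = 77.1 m/s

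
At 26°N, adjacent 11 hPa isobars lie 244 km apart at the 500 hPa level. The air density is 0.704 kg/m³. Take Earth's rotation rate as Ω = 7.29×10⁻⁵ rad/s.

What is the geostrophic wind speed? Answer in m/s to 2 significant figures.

Coriolis parameter at 26°N:
f = 2Ω sin φ = 2 × 7.29×10⁻⁵ × sin 26° = 6.39×10⁻⁵ s⁻¹
Pressure gradient: |∂P/∂n| = 1100 Pa / 244000 m = 4.51×10⁻³ Pa/m
Geostrophic balance (pressure-gradient force = Coriolis force):
V_g = (1/(fρ)) |∂P/∂n| = 4.51×10⁻³ / (6.39×10⁻⁵ × 0.704) = 100 m/s

100 m/s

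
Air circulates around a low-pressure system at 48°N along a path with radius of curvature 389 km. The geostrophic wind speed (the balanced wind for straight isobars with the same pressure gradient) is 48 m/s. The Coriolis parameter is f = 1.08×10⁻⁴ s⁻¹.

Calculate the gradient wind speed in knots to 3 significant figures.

Around a low, centrifugal force acts outward with Coriolis, so pressure-gradient force balances both:
(1/ρ)|∂P/∂n| = fV + V²/R  →  V² + fR·V − fR·V_g = 0
With fR = 1.08×10⁻⁴ × 389×10³ m = 42.0 m/s:
V = [−fR + √((fR)² + 4 fR V_g)]/2 = [−42.0 + √(42.0² + 4×42.0×48)]/2 = 28.6 m/s
Subgeostrophic (V < V_g = 48 m/s), as expected around a low.
Converting: 28.6 m/s × 1.944 = 55.5 knots

55.5 knots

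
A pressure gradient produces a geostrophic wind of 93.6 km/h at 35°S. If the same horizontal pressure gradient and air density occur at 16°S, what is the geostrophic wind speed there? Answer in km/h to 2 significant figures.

With the same pressure gradient and density, V_g ∝ 1/f ∝ 1/sin φ.
V₂ = V₁ · sin φ₁ / sin φ₂ = 93.6 × sin 35° / sin 16°
V₂ = 93.6 × 0.5736/0.2756 = 190 km/h

190 km/h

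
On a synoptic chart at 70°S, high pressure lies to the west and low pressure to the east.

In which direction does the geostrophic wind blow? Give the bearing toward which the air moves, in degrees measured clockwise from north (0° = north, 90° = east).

The pressure-gradient force points toward the east (bearing 090°).
Geostrophic balance: in the Southern Hemisphere the Coriolis force deflects motion to the left, so the geostrophic wind blows 90° to the left of the pressure-gradient force (low pressure on the right).
Rotating 090° by 90° counterclockwise gives 000° — the wind blows toward the north.

000°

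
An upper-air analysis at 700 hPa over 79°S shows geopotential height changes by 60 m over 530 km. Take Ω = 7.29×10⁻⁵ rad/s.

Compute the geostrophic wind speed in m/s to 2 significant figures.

7.8 m/s

Coriolis parameter at 79°S:
f = 2Ω sin φ = 2 × 7.29×10⁻⁵ × sin 79° = 1.43×10⁻⁴ s⁻¹
Height gradient: |∂Z/∂n| = 60 m / 530000 m = 1.13×10⁻⁴
On a pressure surface, geostrophic balance gives V_g = (g/f)|∂Z/∂n|:
V_g = 9.81 × 1.13×10⁻⁴ / 1.43×10⁻⁴ = 7.76 m/s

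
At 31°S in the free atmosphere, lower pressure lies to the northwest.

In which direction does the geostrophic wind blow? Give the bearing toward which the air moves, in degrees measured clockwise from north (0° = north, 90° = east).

The pressure-gradient force points toward the northwest (bearing 315°).
Geostrophic balance: in the Southern Hemisphere the Coriolis force deflects motion to the left, so the geostrophic wind blows 90° to the left of the pressure-gradient force (low pressure on the right).
Rotating 315° by 90° counterclockwise gives 225° — the wind blows toward the southwest.

225°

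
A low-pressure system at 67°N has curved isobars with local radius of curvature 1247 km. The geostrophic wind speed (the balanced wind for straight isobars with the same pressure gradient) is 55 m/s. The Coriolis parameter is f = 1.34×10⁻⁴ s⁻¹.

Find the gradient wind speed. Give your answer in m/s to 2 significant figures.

44 m/s

Around a low, centrifugal force acts outward with Coriolis, so pressure-gradient force balances both:
(1/ρ)|∂P/∂n| = fV + V²/R  →  V² + fR·V − fR·V_g = 0
With fR = 1.34×10⁻⁴ × 1247×10³ m = 167 m/s:
V = [−fR + √((fR)² + 4 fR V_g)]/2 = [−167 + √(167² + 4×167×55)]/2 = 43.6 m/s
Subgeostrophic (V < V_g = 55 m/s), as expected around a low.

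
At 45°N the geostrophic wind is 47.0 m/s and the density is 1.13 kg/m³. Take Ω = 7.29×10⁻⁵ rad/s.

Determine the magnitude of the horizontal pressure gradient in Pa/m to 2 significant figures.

5.5×10⁻³ Pa/m

Coriolis parameter at 45°N:
f = 2Ω sin φ = 2 × 7.29×10⁻⁵ × sin 45° = 1.03×10⁻⁴ s⁻¹
Geostrophic balance rearranged: |∂P/∂n| = f ρ V_g
|∂P/∂n| = 1.03×10⁻⁴ × 1.13 × 47.0 = 5.48×10⁻³ Pa/m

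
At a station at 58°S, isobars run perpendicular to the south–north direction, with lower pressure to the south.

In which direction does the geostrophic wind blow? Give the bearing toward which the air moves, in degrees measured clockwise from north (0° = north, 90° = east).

The pressure-gradient force points toward the south (bearing 180°).
Geostrophic balance: in the Southern Hemisphere the Coriolis force deflects motion to the left, so the geostrophic wind blows 90° to the left of the pressure-gradient force (low pressure on the right).
Rotating 180° by 90° counterclockwise gives 090° — the wind blows toward the east.

090°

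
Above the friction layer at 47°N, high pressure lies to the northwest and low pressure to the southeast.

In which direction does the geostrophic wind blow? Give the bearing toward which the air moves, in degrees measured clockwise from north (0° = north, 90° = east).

225°

The pressure-gradient force points toward the southeast (bearing 135°).
Geostrophic balance: in the Northern Hemisphere the Coriolis force deflects motion to the right, so the geostrophic wind blows 90° to the right of the pressure-gradient force (low pressure on the left).
Rotating 135° by 90° clockwise gives 225° — the wind blows toward the southwest.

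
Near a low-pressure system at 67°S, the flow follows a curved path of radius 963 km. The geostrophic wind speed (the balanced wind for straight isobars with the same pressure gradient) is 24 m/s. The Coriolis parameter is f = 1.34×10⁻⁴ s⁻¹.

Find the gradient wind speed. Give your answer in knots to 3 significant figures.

40.2 knots

Around a low, centrifugal force acts outward with Coriolis, so pressure-gradient force balances both:
(1/ρ)|∂P/∂n| = fV + V²/R  →  V² + fR·V − fR·V_g = 0
With fR = 1.34×10⁻⁴ × 963×10³ m = 129 m/s:
V = [−fR + √((fR)² + 4 fR V_g)]/2 = [−129 + √(129² + 4×129×24)]/2 = 20.7 m/s
Subgeostrophic (V < V_g = 24 m/s), as expected around a low.
Converting: 20.7 m/s × 1.944 = 40.2 knots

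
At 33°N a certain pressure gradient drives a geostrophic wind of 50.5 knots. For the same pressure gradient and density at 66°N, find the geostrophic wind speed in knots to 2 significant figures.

30 knots

With the same pressure gradient and density, V_g ∝ 1/f ∝ 1/sin φ.
V₂ = V₁ · sin φ₁ / sin φ₂ = 50.5 × sin 33° / sin 66°
V₂ = 50.5 × 0.5446/0.9135 = 30 knots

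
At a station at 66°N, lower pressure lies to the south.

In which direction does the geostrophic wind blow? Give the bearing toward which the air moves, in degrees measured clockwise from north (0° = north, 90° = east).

The pressure-gradient force points toward the south (bearing 180°).
Geostrophic balance: in the Northern Hemisphere the Coriolis force deflects motion to the right, so the geostrophic wind blows 90° to the right of the pressure-gradient force (low pressure on the left).
Rotating 180° by 90° clockwise gives 270° — the wind blows toward the west.

270°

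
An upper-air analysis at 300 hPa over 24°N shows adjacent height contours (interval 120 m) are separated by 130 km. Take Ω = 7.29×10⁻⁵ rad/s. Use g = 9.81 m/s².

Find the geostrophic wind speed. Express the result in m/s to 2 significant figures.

Coriolis parameter at 24°N:
f = 2Ω sin φ = 2 × 7.29×10⁻⁵ × sin 24° = 5.93×10⁻⁵ s⁻¹
Height gradient: |∂Z/∂n| = 120 m / 130000 m = 9.23×10⁻⁴
On a pressure surface, geostrophic balance gives V_g = (g/f)|∂Z/∂n|:
V_g = 9.81 × 9.23×10⁻⁴ / 5.93×10⁻⁵ = 153 m/s

150 m/s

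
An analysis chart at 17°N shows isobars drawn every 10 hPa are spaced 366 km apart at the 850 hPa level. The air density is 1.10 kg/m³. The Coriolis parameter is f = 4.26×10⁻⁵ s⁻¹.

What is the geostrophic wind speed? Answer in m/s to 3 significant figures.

Pressure gradient: |∂P/∂n| = 1000 Pa / 366000 m = 2.73×10⁻³ Pa/m
Geostrophic balance (pressure-gradient force = Coriolis force):
V_g = (1/(fρ)) |∂P/∂n| = 2.73×10⁻³ / (4.26×10⁻⁵ × 1.10) = 58.3 m/s

58.3 m/s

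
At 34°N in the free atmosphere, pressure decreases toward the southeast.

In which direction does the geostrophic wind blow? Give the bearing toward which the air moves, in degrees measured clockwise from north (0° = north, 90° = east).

225°

The pressure-gradient force points toward the southeast (bearing 135°).
Geostrophic balance: in the Northern Hemisphere the Coriolis force deflects motion to the right, so the geostrophic wind blows 90° to the right of the pressure-gradient force (low pressure on the left).
Rotating 135° by 90° clockwise gives 225° — the wind blows toward the southwest.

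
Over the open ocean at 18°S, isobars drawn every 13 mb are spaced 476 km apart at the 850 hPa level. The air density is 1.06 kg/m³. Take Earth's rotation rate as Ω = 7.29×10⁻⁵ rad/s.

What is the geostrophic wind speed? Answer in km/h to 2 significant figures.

210 km/h

Coriolis parameter at 18°S:
f = 2Ω sin φ = 2 × 7.29×10⁻⁵ × sin 18° = 4.51×10⁻⁵ s⁻¹
Pressure gradient: |∂P/∂n| = 1300 Pa / 476000 m = 2.73×10⁻³ Pa/m
Geostrophic balance (pressure-gradient force = Coriolis force):
V_g = (1/(fρ)) |∂P/∂n| = 2.73×10⁻³ / (4.51×10⁻⁵ × 1.06) = 57.2 m/s
Converting: 57.2 m/s × 3.6 = 210 km/h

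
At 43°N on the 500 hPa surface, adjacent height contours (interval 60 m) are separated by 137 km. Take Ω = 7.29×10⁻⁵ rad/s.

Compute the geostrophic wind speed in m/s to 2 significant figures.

Coriolis parameter at 43°N:
f = 2Ω sin φ = 2 × 7.29×10⁻⁵ × sin 43° = 9.94×10⁻⁵ s⁻¹
Height gradient: |∂Z/∂n| = 60 m / 137000 m = 4.38×10⁻⁴
On a pressure surface, geostrophic balance gives V_g = (g/f)|∂Z/∂n|:
V_g = 9.81 × 4.38×10⁻⁴ / 9.94×10⁻⁵ = 43.2 m/s

43 m/s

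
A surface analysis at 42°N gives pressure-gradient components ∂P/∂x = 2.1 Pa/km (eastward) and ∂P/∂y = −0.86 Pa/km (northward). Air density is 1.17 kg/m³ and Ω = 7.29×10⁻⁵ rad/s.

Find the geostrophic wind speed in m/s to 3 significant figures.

Coriolis parameter at 42°N:
f = 2Ω sin φ = 2 × 7.29×10⁻⁵ × sin 42° = 9.76×10⁻⁵ s⁻¹
Component geostrophic relations (x east, y north):
u_g = −(1/(fρ)) ∂P/∂y,  v_g = (1/(fρ)) ∂P/∂x
u_g = −(−0.86×10⁻³)/(9.76×10⁻⁵ × 1.17) = 7.53 m/s;  v_g = (2.1×10⁻³)/(9.76×10⁻⁵ × 1.17) = 18.4 m/s
|V_g| = √(u_g² + v_g²) = 19.9 m/s

19.9 m/s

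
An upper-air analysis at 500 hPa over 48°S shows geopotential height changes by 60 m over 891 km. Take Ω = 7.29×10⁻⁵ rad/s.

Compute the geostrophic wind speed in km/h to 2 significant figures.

Coriolis parameter at 48°S:
f = 2Ω sin φ = 2 × 7.29×10⁻⁵ × sin 48° = 1.08×10⁻⁴ s⁻¹
Height gradient: |∂Z/∂n| = 60 m / 891000 m = 6.73×10⁻⁵
On a pressure surface, geostrophic balance gives V_g = (g/f)|∂Z/∂n|:
V_g = 9.81 × 6.73×10⁻⁵ / 1.08×10⁻⁴ = 6.10 m/s
Converting: 6.10 m/s × 3.6 = 22 km/h

22 km/h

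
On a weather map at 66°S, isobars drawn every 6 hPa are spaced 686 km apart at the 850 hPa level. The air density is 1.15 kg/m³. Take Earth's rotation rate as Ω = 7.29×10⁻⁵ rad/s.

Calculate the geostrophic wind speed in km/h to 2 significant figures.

Coriolis parameter at 66°S:
f = 2Ω sin φ = 2 × 7.29×10⁻⁵ × sin 66° = 1.33×10⁻⁴ s⁻¹
Pressure gradient: |∂P/∂n| = 600 Pa / 686000 m = 8.75×10⁻⁴ Pa/m
Geostrophic balance (pressure-gradient force = Coriolis force):
V_g = (1/(fρ)) |∂P/∂n| = 8.75×10⁻⁴ / (1.33×10⁻⁴ × 1.15) = 5.71 m/s
Converting: 5.71 m/s × 3.6 = 21 km/h

21 km/h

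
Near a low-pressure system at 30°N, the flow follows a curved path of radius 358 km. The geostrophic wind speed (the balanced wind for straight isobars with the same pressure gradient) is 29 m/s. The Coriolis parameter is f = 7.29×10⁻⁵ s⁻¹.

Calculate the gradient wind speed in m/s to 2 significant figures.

17 m/s

Around a low, centrifugal force acts outward with Coriolis, so pressure-gradient force balances both:
(1/ρ)|∂P/∂n| = fV + V²/R  →  V² + fR·V − fR·V_g = 0
With fR = 7.29×10⁻⁵ × 358×10³ m = 26.1 m/s:
V = [−fR + √((fR)² + 4 fR V_g)]/2 = [−26.1 + √(26.1² + 4×26.1×29)]/2 = 17.4 m/s
Subgeostrophic (V < V_g = 29 m/s), as expected around a low.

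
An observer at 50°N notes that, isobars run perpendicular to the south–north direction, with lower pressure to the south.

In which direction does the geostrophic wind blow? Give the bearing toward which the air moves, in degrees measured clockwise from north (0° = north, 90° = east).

The pressure-gradient force points toward the south (bearing 180°).
Geostrophic balance: in the Northern Hemisphere the Coriolis force deflects motion to the right, so the geostrophic wind blows 90° to the right of the pressure-gradient force (low pressure on the left).
Rotating 180° by 90° clockwise gives 270° — the wind blows toward the west.

270°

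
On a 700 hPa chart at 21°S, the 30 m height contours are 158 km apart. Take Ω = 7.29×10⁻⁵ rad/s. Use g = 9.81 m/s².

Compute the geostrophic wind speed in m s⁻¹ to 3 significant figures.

35.6 m s⁻¹

Coriolis parameter at 21°S:
f = 2Ω sin φ = 2 × 7.29×10⁻⁵ × sin 21° = 5.23×10⁻⁵ s⁻¹
Height gradient: |∂Z/∂n| = 30 m / 158000 m = 1.90×10⁻⁴
On a pressure surface, geostrophic balance gives V_g = (g/f)|∂Z/∂n|:
V_g = 9.81 × 1.90×10⁻⁴ / 5.23×10⁻⁵ = 35.6 m/s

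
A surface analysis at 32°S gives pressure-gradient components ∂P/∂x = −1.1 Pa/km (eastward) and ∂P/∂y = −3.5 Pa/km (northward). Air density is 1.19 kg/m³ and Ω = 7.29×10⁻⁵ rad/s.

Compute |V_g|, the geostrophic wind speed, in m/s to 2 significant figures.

40 m/s

Coriolis parameter at 32°S:
f = 2Ω sin φ = 2 × 7.29×10⁻⁵ × sin 32° = 7.73×10⁻⁵ s⁻¹
In the Southern Hemisphere f is negative: f = −7.73×10⁻⁵ s⁻¹.
Component geostrophic relations (x east, y north):
u_g = −(1/(fρ)) ∂P/∂y,  v_g = (1/(fρ)) ∂P/∂x
u_g = −(−3.5×10⁻³)/(−7.73×10⁻⁵ × 1.19) = −38.1 m/s;  v_g = (−1.1×10⁻³)/(−7.73×10⁻⁵ × 1.19) = 12.0 m/s
|V_g| = √(u_g² + v_g²) = 39.9 m/s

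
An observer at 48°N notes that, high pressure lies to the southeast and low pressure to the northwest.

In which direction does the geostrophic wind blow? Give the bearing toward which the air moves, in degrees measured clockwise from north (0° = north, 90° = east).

The pressure-gradient force points toward the northwest (bearing 315°).
Geostrophic balance: in the Northern Hemisphere the Coriolis force deflects motion to the right, so the geostrophic wind blows 90° to the right of the pressure-gradient force (low pressure on the left).
Rotating 315° by 90° clockwise gives 045° — the wind blows toward the northeast.

045°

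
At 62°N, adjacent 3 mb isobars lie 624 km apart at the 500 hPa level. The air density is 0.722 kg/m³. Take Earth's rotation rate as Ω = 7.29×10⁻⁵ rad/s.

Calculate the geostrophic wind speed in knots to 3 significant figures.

Coriolis parameter at 62°N:
f = 2Ω sin φ = 2 × 7.29×10⁻⁵ × sin 62° = 1.29×10⁻⁴ s⁻¹
Pressure gradient: |∂P/∂n| = 300 Pa / 624000 m = 4.81×10⁻⁴ Pa/m
Geostrophic balance (pressure-gradient force = Coriolis force):
V_g = (1/(fρ)) |∂P/∂n| = 4.81×10⁻⁴ / (1.29×10⁻⁴ × 0.722) = 5.17 m/s
Converting: 5.17 m/s × 1.944 = 10.1 knots

10.1 knots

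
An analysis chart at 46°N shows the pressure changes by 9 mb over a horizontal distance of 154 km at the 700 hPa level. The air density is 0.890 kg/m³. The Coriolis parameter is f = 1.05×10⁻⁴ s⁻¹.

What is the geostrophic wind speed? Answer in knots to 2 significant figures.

Pressure gradient: |∂P/∂n| = 900 Pa / 154000 m = 5.84×10⁻³ Pa/m
Geostrophic balance (pressure-gradient force = Coriolis force):
V_g = (1/(fρ)) |∂P/∂n| = 5.84×10⁻³ / (1.05×10⁻⁴ × 0.890) = 62.5 m/s
Converting: 62.5 m/s × 1.944 = 120 knots

120 knots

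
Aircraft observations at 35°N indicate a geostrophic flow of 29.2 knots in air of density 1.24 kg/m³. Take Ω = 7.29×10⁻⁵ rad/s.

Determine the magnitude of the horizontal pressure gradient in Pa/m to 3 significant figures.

1.56×10⁻³ Pa/m

Coriolis parameter at 35°N:
f = 2Ω sin φ = 2 × 7.29×10⁻⁵ × sin 35° = 8.36×10⁻⁵ s⁻¹
Wind speed in SI: 29.2 knots = 15.0 m/s
Geostrophic balance rearranged: |∂P/∂n| = f ρ V_g
|∂P/∂n| = 8.36×10⁻⁵ × 1.24 × 15.0 = 1.56×10⁻³ Pa/m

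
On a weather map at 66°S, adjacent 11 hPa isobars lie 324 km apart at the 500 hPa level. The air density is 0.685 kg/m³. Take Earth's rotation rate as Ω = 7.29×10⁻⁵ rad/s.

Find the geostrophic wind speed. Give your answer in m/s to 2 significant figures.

37 m/s

Coriolis parameter at 66°S:
f = 2Ω sin φ = 2 × 7.29×10⁻⁵ × sin 66° = 1.33×10⁻⁴ s⁻¹
Pressure gradient: |∂P/∂n| = 1100 Pa / 324000 m = 3.40×10⁻³ Pa/m
Geostrophic balance (pressure-gradient force = Coriolis force):
V_g = (1/(fρ)) |∂P/∂n| = 3.40×10⁻³ / (1.33×10⁻⁴ × 0.685) = 37.2 m/s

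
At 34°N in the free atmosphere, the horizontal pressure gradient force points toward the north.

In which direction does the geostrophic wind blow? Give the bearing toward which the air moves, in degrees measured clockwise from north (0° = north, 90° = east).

The pressure-gradient force points toward the north (bearing 000°).
Geostrophic balance: in the Northern Hemisphere the Coriolis force deflects motion to the right, so the geostrophic wind blows 90° to the right of the pressure-gradient force (low pressure on the left).
Rotating 000° by 90° clockwise gives 090° — the wind blows toward the east.

090°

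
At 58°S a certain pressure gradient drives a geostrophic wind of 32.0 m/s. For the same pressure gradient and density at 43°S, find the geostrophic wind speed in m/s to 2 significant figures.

40 m/s

With the same pressure gradient and density, V_g ∝ 1/f ∝ 1/sin φ.
V₂ = V₁ · sin φ₁ / sin φ₂ = 32.0 × sin 58° / sin 43°
V₂ = 32.0 × 0.8480/0.6820 = 40 m/s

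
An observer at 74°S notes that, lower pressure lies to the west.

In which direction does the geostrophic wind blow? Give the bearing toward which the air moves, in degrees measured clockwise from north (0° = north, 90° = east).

The pressure-gradient force points toward the west (bearing 270°).
Geostrophic balance: in the Southern Hemisphere the Coriolis force deflects motion to the left, so the geostrophic wind blows 90° to the left of the pressure-gradient force (low pressure on the right).
Rotating 270° by 90° counterclockwise gives 180° — the wind blows toward the south.

180°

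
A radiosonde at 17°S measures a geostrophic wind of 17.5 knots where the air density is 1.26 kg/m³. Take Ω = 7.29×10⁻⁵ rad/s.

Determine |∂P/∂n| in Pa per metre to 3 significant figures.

Coriolis parameter at 17°S:
f = 2Ω sin φ = 2 × 7.29×10⁻⁵ × sin 17° = 4.26×10⁻⁵ s⁻¹
Wind speed in SI: 17.5 knots = 9.00 m/s
Geostrophic balance rearranged: |∂P/∂n| = f ρ V_g
|∂P/∂n| = 4.26×10⁻⁵ × 1.26 × 9.00 = 4.84×10⁻⁴ Pa/m

4.84×10⁻⁴ Pa/m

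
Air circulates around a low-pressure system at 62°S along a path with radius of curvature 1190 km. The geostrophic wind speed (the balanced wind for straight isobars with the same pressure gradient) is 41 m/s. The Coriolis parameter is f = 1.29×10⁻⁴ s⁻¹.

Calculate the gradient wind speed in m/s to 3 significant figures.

33.6 m/s

Around a low, centrifugal force acts outward with Coriolis, so pressure-gradient force balances both:
(1/ρ)|∂P/∂n| = fV + V²/R  →  V² + fR·V − fR·V_g = 0
With fR = 1.29×10⁻⁴ × 1190×10³ m = 154 m/s:
V = [−fR + √((fR)² + 4 fR V_g)]/2 = [−154 + √(154² + 4×154×41)]/2 = 33.6 m/s
Subgeostrophic (V < V_g = 41 m/s), as expected around a low.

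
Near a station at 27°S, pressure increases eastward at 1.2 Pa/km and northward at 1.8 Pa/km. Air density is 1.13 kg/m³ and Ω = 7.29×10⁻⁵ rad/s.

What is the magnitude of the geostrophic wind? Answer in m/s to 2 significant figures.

29 m/s

Coriolis parameter at 27°S:
f = 2Ω sin φ = 2 × 7.29×10⁻⁵ × sin 27° = 6.62×10⁻⁵ s⁻¹
In the Southern Hemisphere f is negative: f = −6.62×10⁻⁵ s⁻¹.
Component geostrophic relations (x east, y north):
u_g = −(1/(fρ)) ∂P/∂y,  v_g = (1/(fρ)) ∂P/∂x
u_g = −(1.8×10⁻³)/(−6.62×10⁻⁵ × 1.13) = 24.1 m/s;  v_g = (1.2×10⁻³)/(−6.62×10⁻⁵ × 1.13) = −16.0 m/s
|V_g| = √(u_g² + v_g²) = 28.9 m/s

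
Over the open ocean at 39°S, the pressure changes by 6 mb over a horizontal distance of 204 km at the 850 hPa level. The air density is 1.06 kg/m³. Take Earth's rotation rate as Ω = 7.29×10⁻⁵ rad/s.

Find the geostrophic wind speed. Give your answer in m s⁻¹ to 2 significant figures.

Coriolis parameter at 39°S:
f = 2Ω sin φ = 2 × 7.29×10⁻⁵ × sin 39° = 9.18×10⁻⁵ s⁻¹
Pressure gradient: |∂P/∂n| = 600 Pa / 204000 m = 2.94×10⁻³ Pa/m
Geostrophic balance (pressure-gradient force = Coriolis force):
V_g = (1/(fρ)) |∂P/∂n| = 2.94×10⁻³ / (9.18×10⁻⁵ × 1.06) = 30.2 m/s

30 m s⁻¹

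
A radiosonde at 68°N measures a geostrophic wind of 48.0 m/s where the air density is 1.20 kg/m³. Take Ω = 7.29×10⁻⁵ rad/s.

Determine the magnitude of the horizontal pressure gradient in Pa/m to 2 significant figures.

7.8×10⁻³ Pa/m

Coriolis parameter at 68°N:
f = 2Ω sin φ = 2 × 7.29×10⁻⁵ × sin 68° = 1.35×10⁻⁴ s⁻¹
Geostrophic balance rearranged: |∂P/∂n| = f ρ V_g
|∂P/∂n| = 1.35×10⁻⁴ × 1.20 × 48.0 = 7.79×10⁻³ Pa/m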